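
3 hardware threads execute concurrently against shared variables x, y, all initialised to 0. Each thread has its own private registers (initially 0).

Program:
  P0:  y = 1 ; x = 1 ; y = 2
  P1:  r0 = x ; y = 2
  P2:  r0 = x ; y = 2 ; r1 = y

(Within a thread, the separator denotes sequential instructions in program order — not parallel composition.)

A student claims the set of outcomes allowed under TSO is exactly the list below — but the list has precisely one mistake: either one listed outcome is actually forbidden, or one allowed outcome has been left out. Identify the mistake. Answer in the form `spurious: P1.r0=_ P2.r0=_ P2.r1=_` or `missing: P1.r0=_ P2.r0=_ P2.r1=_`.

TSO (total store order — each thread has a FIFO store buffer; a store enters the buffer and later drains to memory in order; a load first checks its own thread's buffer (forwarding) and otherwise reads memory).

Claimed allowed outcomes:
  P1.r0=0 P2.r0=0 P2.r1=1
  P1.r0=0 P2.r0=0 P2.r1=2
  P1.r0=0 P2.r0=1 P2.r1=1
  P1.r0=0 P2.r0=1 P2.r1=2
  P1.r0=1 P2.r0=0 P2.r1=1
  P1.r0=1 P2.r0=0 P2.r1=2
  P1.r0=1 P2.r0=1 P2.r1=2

spurious: P1.r0=0 P2.r0=1 P2.r1=1

outcome vector order: (P1.r0,P2.r0,P2.r1)
TSO: 6 outcomes — {<0 0 1> <0 0 2> <0 1 2> <1 0 1> <1 0 2> <1 1 2>}
claimed∖TSO = {<0 1 1>}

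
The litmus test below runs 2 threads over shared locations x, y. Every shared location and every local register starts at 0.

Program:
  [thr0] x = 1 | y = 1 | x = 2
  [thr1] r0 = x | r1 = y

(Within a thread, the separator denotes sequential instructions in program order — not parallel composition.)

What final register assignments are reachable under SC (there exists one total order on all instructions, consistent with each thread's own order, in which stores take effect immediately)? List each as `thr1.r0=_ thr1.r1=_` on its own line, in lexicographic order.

thr1.r0=0 thr1.r1=0
thr1.r0=0 thr1.r1=1
thr1.r0=1 thr1.r1=0
thr1.r0=1 thr1.r1=1
thr1.r0=2 thr1.r1=1

outcome vector order: (thr1.r0,thr1.r1)
|SC outcomes| = 5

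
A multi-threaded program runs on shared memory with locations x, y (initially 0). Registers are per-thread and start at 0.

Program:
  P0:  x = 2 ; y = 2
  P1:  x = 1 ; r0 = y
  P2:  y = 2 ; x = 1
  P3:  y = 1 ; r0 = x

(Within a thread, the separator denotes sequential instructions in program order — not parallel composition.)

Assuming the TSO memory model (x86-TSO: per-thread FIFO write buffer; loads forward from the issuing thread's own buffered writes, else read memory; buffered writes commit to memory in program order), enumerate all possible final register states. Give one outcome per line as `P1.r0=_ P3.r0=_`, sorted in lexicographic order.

P1.r0=0 P3.r0=0
P1.r0=0 P3.r0=1
P1.r0=0 P3.r0=2
P1.r0=1 P3.r0=0
P1.r0=1 P3.r0=1
P1.r0=1 P3.r0=2
P1.r0=2 P3.r0=0
P1.r0=2 P3.r0=1
P1.r0=2 P3.r0=2

outcome vector order: (P1.r0,P3.r0)
|TSO outcomes| = 9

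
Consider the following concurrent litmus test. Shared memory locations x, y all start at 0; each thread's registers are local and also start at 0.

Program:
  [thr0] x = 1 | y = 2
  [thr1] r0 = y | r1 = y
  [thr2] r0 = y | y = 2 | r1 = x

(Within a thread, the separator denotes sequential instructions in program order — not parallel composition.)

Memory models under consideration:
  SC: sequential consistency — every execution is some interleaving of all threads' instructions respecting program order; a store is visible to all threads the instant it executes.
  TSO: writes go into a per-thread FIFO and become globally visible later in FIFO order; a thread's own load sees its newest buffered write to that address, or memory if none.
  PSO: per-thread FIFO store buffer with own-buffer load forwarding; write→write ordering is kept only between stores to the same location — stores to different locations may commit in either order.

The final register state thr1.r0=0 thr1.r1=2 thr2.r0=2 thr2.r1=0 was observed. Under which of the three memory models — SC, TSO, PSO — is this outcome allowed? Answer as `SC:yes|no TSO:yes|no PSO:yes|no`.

outcome vector order: (thr1.r0,thr1.r1,thr2.r0,thr2.r1)
[SC] allowed = {(0,0,0,0) (0,0,0,1) (0,0,2,1) (0,2,0,0) (0,2,0,1) (0,2,2,1) (2,2,0,0) (2,2,0,1) (2,2,2,1)}
[TSO] allowed = {(0,0,0,0) (0,0,0,1) (0,0,2,1) (0,2,0,0) (0,2,0,1) (0,2,2,1) (2,2,0,0) (2,2,0,1) (2,2,2,1)}
[PSO] allowed = {(0,0,0,0) (0,0,0,1) (0,0,2,0) (0,0,2,1) (0,2,0,0) (0,2,0,1) (0,2,2,0) (0,2,2,1) (2,2,0,0) (2,2,0,1) (2,2,2,0) (2,2,2,1)}
target (0,2,2,0) ∈ {PSO}

SC:no TSO:no PSO:yes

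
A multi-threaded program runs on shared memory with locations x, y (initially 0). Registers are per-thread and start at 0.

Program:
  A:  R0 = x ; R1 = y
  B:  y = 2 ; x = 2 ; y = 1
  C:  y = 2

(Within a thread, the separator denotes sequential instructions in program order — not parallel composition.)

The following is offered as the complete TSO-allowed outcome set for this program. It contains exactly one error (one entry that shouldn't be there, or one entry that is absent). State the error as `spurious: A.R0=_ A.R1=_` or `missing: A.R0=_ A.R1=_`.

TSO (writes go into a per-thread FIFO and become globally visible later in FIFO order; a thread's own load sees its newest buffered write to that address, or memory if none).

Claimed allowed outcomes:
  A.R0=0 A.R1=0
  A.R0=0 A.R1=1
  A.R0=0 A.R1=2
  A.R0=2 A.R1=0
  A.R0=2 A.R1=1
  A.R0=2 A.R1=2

outcome vector order: (A.R0,A.R1)
TSO (5): <0 0> <0 1> <0 2> <2 1> <2 2>
claimed∖TSO = {<2 0>}

spurious: A.R0=2 A.R1=0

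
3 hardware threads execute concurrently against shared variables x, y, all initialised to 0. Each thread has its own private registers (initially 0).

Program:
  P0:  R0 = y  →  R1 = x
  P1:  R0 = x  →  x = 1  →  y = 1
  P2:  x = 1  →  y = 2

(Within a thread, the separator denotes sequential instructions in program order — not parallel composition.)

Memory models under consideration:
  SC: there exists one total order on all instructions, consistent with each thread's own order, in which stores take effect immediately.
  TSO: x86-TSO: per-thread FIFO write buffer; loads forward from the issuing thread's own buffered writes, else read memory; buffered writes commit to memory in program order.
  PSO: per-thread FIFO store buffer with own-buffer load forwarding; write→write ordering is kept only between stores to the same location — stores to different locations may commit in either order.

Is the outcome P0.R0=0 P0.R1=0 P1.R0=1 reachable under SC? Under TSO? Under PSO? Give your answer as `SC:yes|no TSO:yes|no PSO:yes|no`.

outcome vector order: (P0.R0,P0.R1,P1.R0)
under SC → <0 0 0>, <0 0 1>, <0 1 0>, <0 1 1>, <1 1 0>, <1 1 1>, <2 1 0>, <2 1 1>
under TSO → <0 0 0>, <0 0 1>, <0 1 0>, <0 1 1>, <1 1 0>, <1 1 1>, <2 1 0>, <2 1 1>
under PSO → <0 0 0>, <0 0 1>, <0 1 0>, <0 1 1>, <1 0 0>, <1 1 0>, <1 1 1>, <2 0 0>, <2 0 1>, <2 1 0>, <2 1 1>
target <0 0 1> ∈ {SC,TSO,PSO}

SC:yes TSO:yes PSO:yes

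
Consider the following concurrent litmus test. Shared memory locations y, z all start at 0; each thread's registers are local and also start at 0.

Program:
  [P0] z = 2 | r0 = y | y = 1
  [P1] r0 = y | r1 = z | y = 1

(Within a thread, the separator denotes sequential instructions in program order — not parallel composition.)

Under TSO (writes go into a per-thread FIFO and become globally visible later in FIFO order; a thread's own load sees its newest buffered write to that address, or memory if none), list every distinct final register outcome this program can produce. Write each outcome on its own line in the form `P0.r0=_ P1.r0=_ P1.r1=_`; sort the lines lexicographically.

outcome vector order: (P0.r0,P1.r0,P1.r1)
|TSO outcomes| = 5

P0.r0=0 P1.r0=0 P1.r1=0
P0.r0=0 P1.r0=0 P1.r1=2
P0.r0=0 P1.r0=1 P1.r1=2
P0.r0=1 P1.r0=0 P1.r1=0
P0.r0=1 P1.r0=0 P1.r1=2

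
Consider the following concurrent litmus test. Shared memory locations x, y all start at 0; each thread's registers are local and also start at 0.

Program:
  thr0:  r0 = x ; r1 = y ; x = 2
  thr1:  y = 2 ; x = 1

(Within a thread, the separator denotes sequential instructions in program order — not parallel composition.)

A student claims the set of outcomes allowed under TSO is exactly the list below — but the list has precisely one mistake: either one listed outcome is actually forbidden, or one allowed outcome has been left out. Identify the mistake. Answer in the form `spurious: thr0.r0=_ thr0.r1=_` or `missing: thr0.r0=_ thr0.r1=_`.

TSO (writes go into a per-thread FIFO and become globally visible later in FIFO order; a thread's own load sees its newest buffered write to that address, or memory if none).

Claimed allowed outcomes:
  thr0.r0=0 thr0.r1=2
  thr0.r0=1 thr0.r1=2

outcome vector order: (thr0.r0,thr0.r1)
TSO (3): (0,0), (0,2), (1,2)
TSO∖claimed = {(0,0)}

missing: thr0.r0=0 thr0.r1=0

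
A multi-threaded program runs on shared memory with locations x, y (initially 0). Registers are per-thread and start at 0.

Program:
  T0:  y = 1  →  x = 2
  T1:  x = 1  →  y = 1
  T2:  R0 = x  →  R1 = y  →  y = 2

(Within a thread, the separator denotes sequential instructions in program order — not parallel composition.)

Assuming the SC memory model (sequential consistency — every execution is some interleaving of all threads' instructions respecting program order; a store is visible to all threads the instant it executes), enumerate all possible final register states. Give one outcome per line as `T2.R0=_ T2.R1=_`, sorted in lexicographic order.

T2.R0=0 T2.R1=0
T2.R0=0 T2.R1=1
T2.R0=1 T2.R1=0
T2.R0=1 T2.R1=1
T2.R0=2 T2.R1=1

outcome vector order: (T2.R0,T2.R1)
|SC outcomes| = 5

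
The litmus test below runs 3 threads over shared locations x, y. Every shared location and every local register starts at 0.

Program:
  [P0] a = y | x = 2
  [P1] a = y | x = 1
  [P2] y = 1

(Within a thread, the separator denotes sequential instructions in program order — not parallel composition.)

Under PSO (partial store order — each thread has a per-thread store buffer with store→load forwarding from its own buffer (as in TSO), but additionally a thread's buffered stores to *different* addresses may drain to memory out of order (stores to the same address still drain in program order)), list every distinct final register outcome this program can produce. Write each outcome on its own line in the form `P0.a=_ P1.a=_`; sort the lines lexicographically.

outcome vector order: (P0.a,P1.a)
|PSO outcomes| = 4

P0.a=0 P1.a=0
P0.a=0 P1.a=1
P0.a=1 P1.a=0
P0.a=1 P1.a=1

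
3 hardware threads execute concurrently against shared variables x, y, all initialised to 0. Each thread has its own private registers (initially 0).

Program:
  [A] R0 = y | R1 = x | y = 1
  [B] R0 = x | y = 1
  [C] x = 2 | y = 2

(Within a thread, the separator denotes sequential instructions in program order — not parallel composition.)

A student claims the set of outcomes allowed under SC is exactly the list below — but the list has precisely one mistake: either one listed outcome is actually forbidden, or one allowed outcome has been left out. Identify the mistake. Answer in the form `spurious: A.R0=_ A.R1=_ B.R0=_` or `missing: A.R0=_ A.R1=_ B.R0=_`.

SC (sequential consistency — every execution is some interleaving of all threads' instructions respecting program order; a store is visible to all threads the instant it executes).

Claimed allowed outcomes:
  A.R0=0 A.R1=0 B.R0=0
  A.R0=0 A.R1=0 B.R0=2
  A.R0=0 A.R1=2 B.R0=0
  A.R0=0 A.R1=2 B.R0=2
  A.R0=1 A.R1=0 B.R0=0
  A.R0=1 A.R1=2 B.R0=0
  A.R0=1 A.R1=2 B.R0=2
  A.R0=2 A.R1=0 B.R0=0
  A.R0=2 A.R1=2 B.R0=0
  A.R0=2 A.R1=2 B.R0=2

outcome vector order: (A.R0,A.R1,B.R0)
[SC] allowed = {<0 0 0> <0 0 2> <0 2 0> <0 2 2> <1 0 0> <1 2 0> <1 2 2> <2 2 0> <2 2 2>}
claimed∖SC = {<2 0 0>}

spurious: A.R0=2 A.R1=0 B.R0=0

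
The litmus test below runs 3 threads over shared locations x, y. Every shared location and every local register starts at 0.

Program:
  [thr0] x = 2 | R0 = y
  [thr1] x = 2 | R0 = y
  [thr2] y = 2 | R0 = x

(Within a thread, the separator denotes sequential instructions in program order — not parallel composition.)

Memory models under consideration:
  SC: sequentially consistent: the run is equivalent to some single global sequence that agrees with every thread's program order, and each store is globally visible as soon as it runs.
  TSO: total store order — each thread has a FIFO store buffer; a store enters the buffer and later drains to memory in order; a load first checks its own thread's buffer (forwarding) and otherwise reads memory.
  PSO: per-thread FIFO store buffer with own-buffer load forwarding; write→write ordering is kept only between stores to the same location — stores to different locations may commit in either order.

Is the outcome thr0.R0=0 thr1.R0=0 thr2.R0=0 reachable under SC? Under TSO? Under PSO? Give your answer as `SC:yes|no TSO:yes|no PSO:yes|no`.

outcome vector order: (thr0.R0,thr1.R0,thr2.R0)
[SC] allowed = {002 022 202 220 222}
[TSO] allowed = {000 002 020 022 200 202 220 222}
[PSO] allowed = {000 002 020 022 200 202 220 222}
target 000 ∈ {TSO,PSO}

SC:no TSO:yes PSO:yes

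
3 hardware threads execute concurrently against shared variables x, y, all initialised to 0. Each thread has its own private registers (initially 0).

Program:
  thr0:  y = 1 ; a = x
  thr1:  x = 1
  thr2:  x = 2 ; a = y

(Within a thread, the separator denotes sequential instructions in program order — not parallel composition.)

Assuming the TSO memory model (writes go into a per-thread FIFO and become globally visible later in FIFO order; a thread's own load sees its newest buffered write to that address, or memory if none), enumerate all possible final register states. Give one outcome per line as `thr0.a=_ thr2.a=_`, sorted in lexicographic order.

thr0.a=0 thr2.a=0
thr0.a=0 thr2.a=1
thr0.a=1 thr2.a=0
thr0.a=1 thr2.a=1
thr0.a=2 thr2.a=0
thr0.a=2 thr2.a=1

outcome vector order: (thr0.a,thr2.a)
|TSO outcomes| = 6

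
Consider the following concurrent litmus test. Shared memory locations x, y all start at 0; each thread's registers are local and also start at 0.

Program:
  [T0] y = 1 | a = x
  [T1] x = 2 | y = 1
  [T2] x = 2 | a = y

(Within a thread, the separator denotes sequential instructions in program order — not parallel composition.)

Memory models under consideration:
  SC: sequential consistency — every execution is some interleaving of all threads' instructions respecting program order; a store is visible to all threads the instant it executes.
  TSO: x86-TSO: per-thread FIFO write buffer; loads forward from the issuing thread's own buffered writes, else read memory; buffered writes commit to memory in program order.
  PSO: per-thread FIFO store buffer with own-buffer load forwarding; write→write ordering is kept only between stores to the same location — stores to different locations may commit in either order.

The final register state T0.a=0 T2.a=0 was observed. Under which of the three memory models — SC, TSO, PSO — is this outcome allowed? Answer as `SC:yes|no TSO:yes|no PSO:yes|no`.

outcome vector order: (T0.a,T2.a)
[SC] allowed = {<0 1> <2 0> <2 1>}
[TSO] allowed = {<0 0> <0 1> <2 0> <2 1>}
[PSO] allowed = {<0 0> <0 1> <2 0> <2 1>}
target <0 0> ∈ {TSO,PSO}

SC:no TSO:yes PSO:yes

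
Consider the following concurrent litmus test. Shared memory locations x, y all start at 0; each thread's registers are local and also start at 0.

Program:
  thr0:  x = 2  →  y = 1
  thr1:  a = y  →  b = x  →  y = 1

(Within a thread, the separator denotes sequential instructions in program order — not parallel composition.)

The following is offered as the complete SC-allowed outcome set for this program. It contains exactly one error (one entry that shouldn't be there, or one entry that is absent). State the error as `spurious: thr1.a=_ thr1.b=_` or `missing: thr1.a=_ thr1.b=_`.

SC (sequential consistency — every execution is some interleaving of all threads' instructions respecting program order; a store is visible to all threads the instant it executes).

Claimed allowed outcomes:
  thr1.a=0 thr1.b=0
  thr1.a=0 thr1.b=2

outcome vector order: (thr1.a,thr1.b)
SC: 3 outcomes — {<0 0> <0 2> <1 2>}
SC∖claimed = {<1 2>}

missing: thr1.a=1 thr1.b=2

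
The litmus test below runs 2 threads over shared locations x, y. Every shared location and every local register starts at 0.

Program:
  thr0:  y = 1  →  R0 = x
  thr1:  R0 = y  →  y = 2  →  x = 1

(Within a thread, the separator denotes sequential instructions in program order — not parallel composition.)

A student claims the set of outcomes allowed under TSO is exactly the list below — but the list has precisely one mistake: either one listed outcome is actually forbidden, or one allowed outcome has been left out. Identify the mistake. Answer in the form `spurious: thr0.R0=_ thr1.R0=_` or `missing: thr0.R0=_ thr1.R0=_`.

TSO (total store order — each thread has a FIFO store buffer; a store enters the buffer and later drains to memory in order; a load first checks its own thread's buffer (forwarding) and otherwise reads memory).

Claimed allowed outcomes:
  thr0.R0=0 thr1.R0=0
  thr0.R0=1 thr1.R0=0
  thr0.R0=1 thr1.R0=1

outcome vector order: (thr0.R0,thr1.R0)
TSO: 4 outcomes — {<0 0>, <0 1>, <1 0>, <1 1>}
TSO∖claimed = {<0 1>}

missing: thr0.R0=0 thr1.R0=1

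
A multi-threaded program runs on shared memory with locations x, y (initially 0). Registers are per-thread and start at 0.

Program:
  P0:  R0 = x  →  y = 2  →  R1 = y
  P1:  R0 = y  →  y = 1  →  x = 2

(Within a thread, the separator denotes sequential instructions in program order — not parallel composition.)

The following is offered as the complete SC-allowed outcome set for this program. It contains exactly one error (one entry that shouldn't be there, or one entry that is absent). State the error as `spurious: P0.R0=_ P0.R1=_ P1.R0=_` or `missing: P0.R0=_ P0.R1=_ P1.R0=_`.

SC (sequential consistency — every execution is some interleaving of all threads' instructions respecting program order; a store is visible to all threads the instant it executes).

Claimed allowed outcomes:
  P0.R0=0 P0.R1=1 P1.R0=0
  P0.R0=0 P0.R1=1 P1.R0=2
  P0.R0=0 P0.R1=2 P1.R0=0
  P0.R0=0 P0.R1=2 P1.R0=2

missing: P0.R0=2 P0.R1=2 P1.R0=0

outcome vector order: (P0.R0,P0.R1,P1.R0)
SC: 5 outcomes — {(0,1,0), (0,1,2), (0,2,0), (0,2,2), (2,2,0)}
SC∖claimed = {(2,2,0)}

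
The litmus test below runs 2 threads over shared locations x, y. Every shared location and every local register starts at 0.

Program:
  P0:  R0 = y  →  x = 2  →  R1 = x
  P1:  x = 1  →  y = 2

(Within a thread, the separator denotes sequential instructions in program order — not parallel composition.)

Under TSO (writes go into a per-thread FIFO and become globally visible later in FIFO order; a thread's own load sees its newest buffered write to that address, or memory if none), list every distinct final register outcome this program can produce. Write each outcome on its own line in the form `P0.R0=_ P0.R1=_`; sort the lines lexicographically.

outcome vector order: (P0.R0,P0.R1)
|TSO outcomes| = 3

P0.R0=0 P0.R1=1
P0.R0=0 P0.R1=2
P0.R0=2 P0.R1=2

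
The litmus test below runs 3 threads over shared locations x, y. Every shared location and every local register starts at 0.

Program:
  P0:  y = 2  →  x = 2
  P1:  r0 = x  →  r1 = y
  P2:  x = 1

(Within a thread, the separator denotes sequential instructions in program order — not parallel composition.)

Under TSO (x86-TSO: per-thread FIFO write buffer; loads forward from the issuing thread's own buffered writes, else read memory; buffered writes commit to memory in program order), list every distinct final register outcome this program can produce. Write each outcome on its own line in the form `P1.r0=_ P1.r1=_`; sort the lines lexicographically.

P1.r0=0 P1.r1=0
P1.r0=0 P1.r1=2
P1.r0=1 P1.r1=0
P1.r0=1 P1.r1=2
P1.r0=2 P1.r1=2

outcome vector order: (P1.r0,P1.r1)
|TSO outcomes| = 5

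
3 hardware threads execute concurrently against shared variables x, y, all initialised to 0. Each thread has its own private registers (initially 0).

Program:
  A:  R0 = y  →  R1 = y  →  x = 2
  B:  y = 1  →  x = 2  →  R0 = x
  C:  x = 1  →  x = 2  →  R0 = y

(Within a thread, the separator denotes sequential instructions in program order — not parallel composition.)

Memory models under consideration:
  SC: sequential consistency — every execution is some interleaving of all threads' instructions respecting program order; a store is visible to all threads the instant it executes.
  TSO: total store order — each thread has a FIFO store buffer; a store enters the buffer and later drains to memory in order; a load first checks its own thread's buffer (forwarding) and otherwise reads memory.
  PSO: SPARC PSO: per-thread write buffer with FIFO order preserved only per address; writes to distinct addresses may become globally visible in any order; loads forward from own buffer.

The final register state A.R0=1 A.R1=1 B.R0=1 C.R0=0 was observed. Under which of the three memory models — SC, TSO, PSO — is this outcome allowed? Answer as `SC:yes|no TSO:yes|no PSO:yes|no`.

SC:no TSO:yes PSO:yes

outcome vector order: (A.R0,A.R1,B.R0,C.R0)
SC (9): (0,0,1,1) (0,0,2,0) (0,0,2,1) (0,1,1,1) (0,1,2,0) (0,1,2,1) (1,1,1,1) (1,1,2,0) (1,1,2,1)
TSO (12): (0,0,1,0) (0,0,1,1) (0,0,2,0) (0,0,2,1) (0,1,1,0) (0,1,1,1) (0,1,2,0) (0,1,2,1) (1,1,1,0) (1,1,1,1) (1,1,2,0) (1,1,2,1)
PSO (12): (0,0,1,0) (0,0,1,1) (0,0,2,0) (0,0,2,1) (0,1,1,0) (0,1,1,1) (0,1,2,0) (0,1,2,1) (1,1,1,0) (1,1,1,1) (1,1,2,0) (1,1,2,1)
target (1,1,1,0) ∈ {TSO,PSO}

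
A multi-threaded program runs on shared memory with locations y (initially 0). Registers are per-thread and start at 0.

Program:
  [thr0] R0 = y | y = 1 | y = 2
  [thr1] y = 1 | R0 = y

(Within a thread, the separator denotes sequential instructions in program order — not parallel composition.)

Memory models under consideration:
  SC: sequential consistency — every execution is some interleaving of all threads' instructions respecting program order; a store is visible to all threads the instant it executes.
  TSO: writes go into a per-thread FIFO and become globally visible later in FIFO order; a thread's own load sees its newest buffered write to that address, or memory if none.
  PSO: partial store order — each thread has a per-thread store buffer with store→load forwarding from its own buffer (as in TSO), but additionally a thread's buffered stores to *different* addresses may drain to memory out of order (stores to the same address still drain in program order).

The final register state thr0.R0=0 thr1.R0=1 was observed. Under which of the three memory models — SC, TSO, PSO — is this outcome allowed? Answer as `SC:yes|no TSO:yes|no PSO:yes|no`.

outcome vector order: (thr0.R0,thr1.R0)
SC (4): (0,1); (0,2); (1,1); (1,2)
TSO (4): (0,1); (0,2); (1,1); (1,2)
PSO (4): (0,1); (0,2); (1,1); (1,2)
target (0,1) ∈ {SC,TSO,PSO}

SC:yes TSO:yes PSO:yes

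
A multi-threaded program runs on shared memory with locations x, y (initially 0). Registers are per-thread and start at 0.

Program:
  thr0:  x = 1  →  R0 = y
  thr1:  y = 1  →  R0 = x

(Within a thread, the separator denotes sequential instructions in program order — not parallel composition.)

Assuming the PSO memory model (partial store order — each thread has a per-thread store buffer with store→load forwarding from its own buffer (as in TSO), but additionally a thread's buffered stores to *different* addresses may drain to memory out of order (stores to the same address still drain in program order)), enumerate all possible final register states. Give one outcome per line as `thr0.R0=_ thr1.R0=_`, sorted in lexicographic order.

thr0.R0=0 thr1.R0=0
thr0.R0=0 thr1.R0=1
thr0.R0=1 thr1.R0=0
thr0.R0=1 thr1.R0=1

outcome vector order: (thr0.R0,thr1.R0)
|PSO outcomes| = 4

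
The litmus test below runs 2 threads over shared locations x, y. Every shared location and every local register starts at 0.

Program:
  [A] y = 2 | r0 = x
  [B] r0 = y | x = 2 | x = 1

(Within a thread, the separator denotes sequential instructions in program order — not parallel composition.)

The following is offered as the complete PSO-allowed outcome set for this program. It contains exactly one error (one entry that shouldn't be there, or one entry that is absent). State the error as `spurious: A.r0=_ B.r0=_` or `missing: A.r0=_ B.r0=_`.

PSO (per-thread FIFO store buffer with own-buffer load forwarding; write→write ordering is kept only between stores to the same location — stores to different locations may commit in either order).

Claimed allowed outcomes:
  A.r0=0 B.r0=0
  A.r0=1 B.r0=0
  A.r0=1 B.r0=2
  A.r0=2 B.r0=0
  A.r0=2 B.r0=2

missing: A.r0=0 B.r0=2

outcome vector order: (A.r0,B.r0)
[PSO] allowed = {<0 0>; <0 2>; <1 0>; <1 2>; <2 0>; <2 2>}
PSO∖claimed = {<0 2>}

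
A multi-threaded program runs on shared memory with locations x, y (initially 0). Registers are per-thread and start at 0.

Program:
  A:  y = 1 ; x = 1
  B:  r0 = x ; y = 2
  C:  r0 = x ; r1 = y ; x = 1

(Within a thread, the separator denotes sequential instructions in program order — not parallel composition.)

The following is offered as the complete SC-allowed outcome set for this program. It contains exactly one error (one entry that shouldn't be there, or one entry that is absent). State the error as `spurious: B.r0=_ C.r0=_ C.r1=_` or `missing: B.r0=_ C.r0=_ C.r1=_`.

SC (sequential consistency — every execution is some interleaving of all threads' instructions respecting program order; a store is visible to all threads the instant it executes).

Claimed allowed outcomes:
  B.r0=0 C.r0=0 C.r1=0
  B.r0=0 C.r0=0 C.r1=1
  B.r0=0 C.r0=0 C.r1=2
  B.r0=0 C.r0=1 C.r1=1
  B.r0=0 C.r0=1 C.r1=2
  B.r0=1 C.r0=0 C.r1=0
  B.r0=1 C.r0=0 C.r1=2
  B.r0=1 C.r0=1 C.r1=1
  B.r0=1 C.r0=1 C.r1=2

outcome vector order: (B.r0,C.r0,C.r1)
SC (10): (0,0,0); (0,0,1); (0,0,2); (0,1,1); (0,1,2); (1,0,0); (1,0,1); (1,0,2); (1,1,1); (1,1,2)
SC∖claimed = {(1,0,1)}

missing: B.r0=1 C.r0=0 C.r1=1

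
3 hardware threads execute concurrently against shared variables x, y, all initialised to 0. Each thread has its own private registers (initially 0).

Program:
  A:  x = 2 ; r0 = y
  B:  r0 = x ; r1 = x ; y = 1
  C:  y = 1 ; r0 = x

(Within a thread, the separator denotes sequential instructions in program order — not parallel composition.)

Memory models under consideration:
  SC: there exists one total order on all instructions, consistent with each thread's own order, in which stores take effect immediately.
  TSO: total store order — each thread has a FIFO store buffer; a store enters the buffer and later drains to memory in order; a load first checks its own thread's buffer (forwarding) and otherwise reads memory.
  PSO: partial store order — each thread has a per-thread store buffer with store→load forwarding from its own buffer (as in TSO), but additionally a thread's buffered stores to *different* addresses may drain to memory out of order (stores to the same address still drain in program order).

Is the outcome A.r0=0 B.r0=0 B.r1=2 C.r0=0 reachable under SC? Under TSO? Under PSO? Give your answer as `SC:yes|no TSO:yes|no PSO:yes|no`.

outcome vector order: (A.r0,B.r0,B.r1,C.r0)
[SC] allowed = {(0,0,0,2) (0,0,2,2) (0,2,2,2) (1,0,0,0) (1,0,0,2) (1,0,2,0) (1,0,2,2) (1,2,2,0) (1,2,2,2)}
[TSO] allowed = {(0,0,0,0) (0,0,0,2) (0,0,2,0) (0,0,2,2) (0,2,2,0) (0,2,2,2) (1,0,0,0) (1,0,0,2) (1,0,2,0) (1,0,2,2) (1,2,2,0) (1,2,2,2)}
[PSO] allowed = {(0,0,0,0) (0,0,0,2) (0,0,2,0) (0,0,2,2) (0,2,2,0) (0,2,2,2) (1,0,0,0) (1,0,0,2) (1,0,2,0) (1,0,2,2) (1,2,2,0) (1,2,2,2)}
target (0,0,2,0) ∈ {TSO,PSO}

SC:no TSO:yes PSO:yes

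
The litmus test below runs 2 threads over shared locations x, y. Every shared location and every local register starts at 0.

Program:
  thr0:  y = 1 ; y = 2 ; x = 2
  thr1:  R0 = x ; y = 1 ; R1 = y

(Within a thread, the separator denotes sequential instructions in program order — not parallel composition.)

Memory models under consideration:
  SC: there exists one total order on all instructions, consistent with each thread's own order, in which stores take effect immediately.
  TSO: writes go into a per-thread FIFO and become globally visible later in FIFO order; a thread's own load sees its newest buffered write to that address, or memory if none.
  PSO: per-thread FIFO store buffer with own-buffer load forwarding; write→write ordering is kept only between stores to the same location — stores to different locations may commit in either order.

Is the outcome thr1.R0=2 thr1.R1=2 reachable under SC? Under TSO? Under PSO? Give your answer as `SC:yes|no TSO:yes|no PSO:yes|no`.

SC:no TSO:no PSO:yes

outcome vector order: (thr1.R0,thr1.R1)
SC (3): 01, 02, 21
TSO (3): 01, 02, 21
PSO (4): 01, 02, 21, 22
target 22 ∈ {PSO}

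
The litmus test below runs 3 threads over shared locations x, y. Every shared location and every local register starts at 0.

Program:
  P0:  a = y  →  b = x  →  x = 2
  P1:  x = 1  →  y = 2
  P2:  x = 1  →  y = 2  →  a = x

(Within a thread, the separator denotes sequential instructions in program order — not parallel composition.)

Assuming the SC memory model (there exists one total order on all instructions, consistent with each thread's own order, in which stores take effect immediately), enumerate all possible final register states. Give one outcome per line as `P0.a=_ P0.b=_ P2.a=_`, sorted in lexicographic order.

P0.a=0 P0.b=0 P2.a=1
P0.a=0 P0.b=0 P2.a=2
P0.a=0 P0.b=1 P2.a=1
P0.a=0 P0.b=1 P2.a=2
P0.a=2 P0.b=1 P2.a=1
P0.a=2 P0.b=1 P2.a=2

outcome vector order: (P0.a,P0.b,P2.a)
|SC outcomes| = 6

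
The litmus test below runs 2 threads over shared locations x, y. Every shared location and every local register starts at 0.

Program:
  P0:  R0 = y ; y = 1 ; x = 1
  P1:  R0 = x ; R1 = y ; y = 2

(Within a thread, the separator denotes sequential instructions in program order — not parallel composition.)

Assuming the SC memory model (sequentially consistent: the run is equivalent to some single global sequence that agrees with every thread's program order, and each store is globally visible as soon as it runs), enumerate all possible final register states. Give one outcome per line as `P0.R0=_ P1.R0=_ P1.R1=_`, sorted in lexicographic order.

P0.R0=0 P1.R0=0 P1.R1=0
P0.R0=0 P1.R0=0 P1.R1=1
P0.R0=0 P1.R0=1 P1.R1=1
P0.R0=2 P1.R0=0 P1.R1=0

outcome vector order: (P0.R0,P1.R0,P1.R1)
|SC outcomes| = 4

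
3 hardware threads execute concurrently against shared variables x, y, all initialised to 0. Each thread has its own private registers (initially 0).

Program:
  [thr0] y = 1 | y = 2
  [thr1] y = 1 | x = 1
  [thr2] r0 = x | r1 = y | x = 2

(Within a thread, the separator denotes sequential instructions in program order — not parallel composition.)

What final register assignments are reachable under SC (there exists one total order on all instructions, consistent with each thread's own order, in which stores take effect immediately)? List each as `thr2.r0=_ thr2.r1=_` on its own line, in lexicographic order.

thr2.r0=0 thr2.r1=0
thr2.r0=0 thr2.r1=1
thr2.r0=0 thr2.r1=2
thr2.r0=1 thr2.r1=1
thr2.r0=1 thr2.r1=2

outcome vector order: (thr2.r0,thr2.r1)
|SC outcomes| = 5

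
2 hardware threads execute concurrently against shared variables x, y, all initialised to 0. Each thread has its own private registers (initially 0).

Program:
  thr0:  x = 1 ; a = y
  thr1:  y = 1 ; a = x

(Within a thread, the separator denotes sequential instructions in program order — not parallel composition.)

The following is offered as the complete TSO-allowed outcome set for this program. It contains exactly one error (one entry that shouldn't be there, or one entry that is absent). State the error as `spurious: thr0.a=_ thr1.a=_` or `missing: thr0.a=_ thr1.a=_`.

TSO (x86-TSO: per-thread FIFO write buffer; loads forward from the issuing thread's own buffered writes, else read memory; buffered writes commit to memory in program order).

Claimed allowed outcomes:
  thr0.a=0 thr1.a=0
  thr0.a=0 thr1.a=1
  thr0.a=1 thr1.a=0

outcome vector order: (thr0.a,thr1.a)
[TSO] allowed = {(0,0); (0,1); (1,0); (1,1)}
TSO∖claimed = {(1,1)}

missing: thr0.a=1 thr1.a=1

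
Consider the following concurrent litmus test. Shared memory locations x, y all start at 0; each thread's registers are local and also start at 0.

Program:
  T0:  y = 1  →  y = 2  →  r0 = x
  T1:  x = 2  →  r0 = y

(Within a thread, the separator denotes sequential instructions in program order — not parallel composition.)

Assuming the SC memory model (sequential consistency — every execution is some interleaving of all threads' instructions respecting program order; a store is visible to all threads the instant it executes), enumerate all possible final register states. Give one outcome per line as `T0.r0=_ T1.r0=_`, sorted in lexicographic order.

T0.r0=0 T1.r0=2
T0.r0=2 T1.r0=0
T0.r0=2 T1.r0=1
T0.r0=2 T1.r0=2

outcome vector order: (T0.r0,T1.r0)
|SC outcomes| = 4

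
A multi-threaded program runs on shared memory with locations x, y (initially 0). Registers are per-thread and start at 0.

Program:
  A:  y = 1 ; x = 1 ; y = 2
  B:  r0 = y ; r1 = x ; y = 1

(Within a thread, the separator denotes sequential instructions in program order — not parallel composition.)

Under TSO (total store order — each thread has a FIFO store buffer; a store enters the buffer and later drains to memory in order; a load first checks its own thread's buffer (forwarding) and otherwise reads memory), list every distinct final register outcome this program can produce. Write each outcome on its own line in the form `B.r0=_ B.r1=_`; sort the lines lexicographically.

B.r0=0 B.r1=0
B.r0=0 B.r1=1
B.r0=1 B.r1=0
B.r0=1 B.r1=1
B.r0=2 B.r1=1

outcome vector order: (B.r0,B.r1)
|TSO outcomes| = 5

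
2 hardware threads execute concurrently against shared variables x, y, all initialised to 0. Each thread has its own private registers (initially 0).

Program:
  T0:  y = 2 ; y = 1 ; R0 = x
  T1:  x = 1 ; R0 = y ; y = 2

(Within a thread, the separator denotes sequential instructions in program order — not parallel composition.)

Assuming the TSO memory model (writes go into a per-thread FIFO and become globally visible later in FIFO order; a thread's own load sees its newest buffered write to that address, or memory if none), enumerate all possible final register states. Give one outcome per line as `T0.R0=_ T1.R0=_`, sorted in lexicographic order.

T0.R0=0 T1.R0=0
T0.R0=0 T1.R0=1
T0.R0=0 T1.R0=2
T0.R0=1 T1.R0=0
T0.R0=1 T1.R0=1
T0.R0=1 T1.R0=2

outcome vector order: (T0.R0,T1.R0)
|TSO outcomes| = 6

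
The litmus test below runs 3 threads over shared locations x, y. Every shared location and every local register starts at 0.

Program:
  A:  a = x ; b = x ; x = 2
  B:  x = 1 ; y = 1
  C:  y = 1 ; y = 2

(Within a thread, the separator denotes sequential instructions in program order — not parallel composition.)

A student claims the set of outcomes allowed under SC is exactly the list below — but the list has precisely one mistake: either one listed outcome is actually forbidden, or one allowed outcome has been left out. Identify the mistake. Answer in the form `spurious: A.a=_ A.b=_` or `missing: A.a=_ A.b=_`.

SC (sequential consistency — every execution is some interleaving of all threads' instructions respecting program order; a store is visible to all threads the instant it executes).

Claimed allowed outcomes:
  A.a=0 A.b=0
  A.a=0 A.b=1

outcome vector order: (A.a,A.b)
SC: 3 outcomes — {(0,0) (0,1) (1,1)}
SC∖claimed = {(1,1)}

missing: A.a=1 A.b=1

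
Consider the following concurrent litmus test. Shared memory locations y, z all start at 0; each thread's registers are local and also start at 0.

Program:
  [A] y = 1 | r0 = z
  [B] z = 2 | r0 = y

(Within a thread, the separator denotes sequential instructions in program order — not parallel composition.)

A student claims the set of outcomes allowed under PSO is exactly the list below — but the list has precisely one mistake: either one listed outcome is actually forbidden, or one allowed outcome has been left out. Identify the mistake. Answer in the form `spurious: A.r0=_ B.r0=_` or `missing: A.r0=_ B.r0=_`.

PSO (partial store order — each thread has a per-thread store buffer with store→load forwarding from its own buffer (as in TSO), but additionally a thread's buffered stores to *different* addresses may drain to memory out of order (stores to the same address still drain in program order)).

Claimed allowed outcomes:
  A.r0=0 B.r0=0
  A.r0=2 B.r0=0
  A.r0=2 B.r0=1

missing: A.r0=0 B.r0=1

outcome vector order: (A.r0,B.r0)
PSO: 4 outcomes — {(0,0); (0,1); (2,0); (2,1)}
PSO∖claimed = {(0,1)}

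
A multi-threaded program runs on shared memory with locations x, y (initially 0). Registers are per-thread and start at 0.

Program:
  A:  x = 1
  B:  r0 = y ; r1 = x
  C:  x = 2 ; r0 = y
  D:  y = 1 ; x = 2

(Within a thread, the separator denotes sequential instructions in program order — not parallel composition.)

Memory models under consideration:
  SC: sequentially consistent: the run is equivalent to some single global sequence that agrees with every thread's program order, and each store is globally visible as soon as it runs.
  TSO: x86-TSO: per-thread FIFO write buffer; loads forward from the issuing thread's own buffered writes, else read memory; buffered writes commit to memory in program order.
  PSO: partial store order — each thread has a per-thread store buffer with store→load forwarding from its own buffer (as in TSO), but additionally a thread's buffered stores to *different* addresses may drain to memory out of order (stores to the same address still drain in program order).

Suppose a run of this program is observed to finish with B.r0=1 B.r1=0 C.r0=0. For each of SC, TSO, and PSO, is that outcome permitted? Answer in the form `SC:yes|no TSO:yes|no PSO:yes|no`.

outcome vector order: (B.r0,B.r1,C.r0)
under SC → 0/0/0; 0/0/1; 0/1/0; 0/1/1; 0/2/0; 0/2/1; 1/0/1; 1/1/0; 1/1/1; 1/2/0; 1/2/1
under TSO → 0/0/0; 0/0/1; 0/1/0; 0/1/1; 0/2/0; 0/2/1; 1/0/0; 1/0/1; 1/1/0; 1/1/1; 1/2/0; 1/2/1
under PSO → 0/0/0; 0/0/1; 0/1/0; 0/1/1; 0/2/0; 0/2/1; 1/0/0; 1/0/1; 1/1/0; 1/1/1; 1/2/0; 1/2/1
target 1/0/0 ∈ {TSO,PSO}

SC:no TSO:yes PSO:yes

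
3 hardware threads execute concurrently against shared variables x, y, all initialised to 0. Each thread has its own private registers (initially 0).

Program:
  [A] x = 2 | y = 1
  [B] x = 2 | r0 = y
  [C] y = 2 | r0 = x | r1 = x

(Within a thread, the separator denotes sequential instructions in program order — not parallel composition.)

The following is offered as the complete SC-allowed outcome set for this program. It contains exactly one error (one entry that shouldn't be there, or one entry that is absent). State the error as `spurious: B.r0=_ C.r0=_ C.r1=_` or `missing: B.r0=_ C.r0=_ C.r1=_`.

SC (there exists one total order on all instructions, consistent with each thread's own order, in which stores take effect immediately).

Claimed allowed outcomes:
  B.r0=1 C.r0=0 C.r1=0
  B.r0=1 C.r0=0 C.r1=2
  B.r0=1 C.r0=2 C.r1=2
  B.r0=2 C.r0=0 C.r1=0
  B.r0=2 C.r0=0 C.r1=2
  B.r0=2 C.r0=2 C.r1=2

missing: B.r0=0 C.r0=2 C.r1=2

outcome vector order: (B.r0,C.r0,C.r1)
[SC] allowed = {(0,2,2), (1,0,0), (1,0,2), (1,2,2), (2,0,0), (2,0,2), (2,2,2)}
SC∖claimed = {(0,2,2)}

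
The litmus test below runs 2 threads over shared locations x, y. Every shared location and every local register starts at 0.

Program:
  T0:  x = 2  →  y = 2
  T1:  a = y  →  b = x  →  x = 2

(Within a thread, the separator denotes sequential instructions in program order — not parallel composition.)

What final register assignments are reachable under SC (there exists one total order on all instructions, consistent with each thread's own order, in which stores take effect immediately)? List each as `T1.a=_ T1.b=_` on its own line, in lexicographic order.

T1.a=0 T1.b=0
T1.a=0 T1.b=2
T1.a=2 T1.b=2

outcome vector order: (T1.a,T1.b)
|SC outcomes| = 3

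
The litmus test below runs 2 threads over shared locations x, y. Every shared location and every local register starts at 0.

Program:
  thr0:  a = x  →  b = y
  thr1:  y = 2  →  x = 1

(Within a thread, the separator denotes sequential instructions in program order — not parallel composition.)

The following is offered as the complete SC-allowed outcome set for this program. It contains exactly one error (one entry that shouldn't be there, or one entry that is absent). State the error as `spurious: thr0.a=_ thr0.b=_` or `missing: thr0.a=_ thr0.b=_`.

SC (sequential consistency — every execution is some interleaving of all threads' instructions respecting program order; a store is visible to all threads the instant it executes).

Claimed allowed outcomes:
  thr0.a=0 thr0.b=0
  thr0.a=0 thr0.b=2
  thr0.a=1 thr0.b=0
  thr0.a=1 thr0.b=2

outcome vector order: (thr0.a,thr0.b)
SC (3): (0,0); (0,2); (1,2)
claimed∖SC = {(1,0)}

spurious: thr0.a=1 thr0.b=0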